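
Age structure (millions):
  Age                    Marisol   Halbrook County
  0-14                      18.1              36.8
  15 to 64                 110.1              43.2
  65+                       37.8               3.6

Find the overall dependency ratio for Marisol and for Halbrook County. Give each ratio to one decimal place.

Marisol: 50.8
Halbrook County: 93.5

Marisol: (18.1 + 37.8) / 110.1 × 100 = 55.9 / 110.1 × 100 = 50.8
Halbrook County: (36.8 + 3.6) / 43.2 × 100 = 40.4 / 43.2 × 100 = 93.5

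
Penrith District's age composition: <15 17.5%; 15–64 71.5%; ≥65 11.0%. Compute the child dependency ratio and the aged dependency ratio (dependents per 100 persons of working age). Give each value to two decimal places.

Youth dependency ratio: 24.48
Old-age dependency ratio: 15.38

Youth dependency ratio = 17.5 / 71.5 × 100 = 24.48
Old-age dependency ratio = 11.0 / 71.5 × 100 = 15.38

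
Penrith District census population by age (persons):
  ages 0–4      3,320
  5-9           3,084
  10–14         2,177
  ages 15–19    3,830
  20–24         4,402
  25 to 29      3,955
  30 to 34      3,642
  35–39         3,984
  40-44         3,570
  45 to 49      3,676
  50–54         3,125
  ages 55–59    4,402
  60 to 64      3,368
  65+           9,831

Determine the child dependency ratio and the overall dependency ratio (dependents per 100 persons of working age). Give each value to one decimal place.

0–14: 3,320 + 3,084 + 2,177 = 8,581
15–64: 3,830 + 4,402 + 3,955 + 3,642 + 3,984 + 3,570 + 3,676 + 3,125 + 4,402 + 3,368 = 37,954
65+: 9,831
Youth dependency ratio = 8,581 / 37,954 × 100 = 22.6
Total dependency ratio = (8,581 + 9,831) / 37,954 × 100 = 18,412 / 37,954 × 100 = 48.5

Youth dependency ratio: 22.6
Total dependency ratio: 48.5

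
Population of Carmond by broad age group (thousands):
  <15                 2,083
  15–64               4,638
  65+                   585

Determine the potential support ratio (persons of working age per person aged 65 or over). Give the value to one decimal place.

Potential support ratio: 7.9

Potential support ratio = 4,638 / 585 = 7.9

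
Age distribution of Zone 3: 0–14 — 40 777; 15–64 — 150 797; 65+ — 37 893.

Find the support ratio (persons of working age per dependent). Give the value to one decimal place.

Support ratio: 1.9

Support ratio = 150 797 / (40 777 + 37 893) = 150 797 / 78 670 = 1.9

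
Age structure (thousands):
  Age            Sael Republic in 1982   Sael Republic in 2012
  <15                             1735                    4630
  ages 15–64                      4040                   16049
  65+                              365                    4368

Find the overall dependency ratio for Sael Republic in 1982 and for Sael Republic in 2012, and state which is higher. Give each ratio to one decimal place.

Sael Republic in 1982: (1735 + 365) / 4040 × 100 = 2100 / 4040 × 100 = 52.0
Sael Republic in 2012: (4630 + 4368) / 16049 × 100 = 8998 / 16049 × 100 = 56.1

Sael Republic in 1982: 52.0
Sael Republic in 2012: 56.1
Higher: Sael Republic in 2012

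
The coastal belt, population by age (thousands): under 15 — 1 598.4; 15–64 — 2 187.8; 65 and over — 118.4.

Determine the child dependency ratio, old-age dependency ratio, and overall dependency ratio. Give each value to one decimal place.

Youth dependency ratio: 73.1
Old-age dependency ratio: 5.4
Total dependency ratio: 78.5

Youth dependency ratio = 1 598.4 / 2 187.8 × 100 = 73.1
Old-age dependency ratio = 118.4 / 2 187.8 × 100 = 5.4
Total dependency ratio = (1 598.4 + 118.4) / 2 187.8 × 100 = 1 716.8 / 2 187.8 × 100 = 78.5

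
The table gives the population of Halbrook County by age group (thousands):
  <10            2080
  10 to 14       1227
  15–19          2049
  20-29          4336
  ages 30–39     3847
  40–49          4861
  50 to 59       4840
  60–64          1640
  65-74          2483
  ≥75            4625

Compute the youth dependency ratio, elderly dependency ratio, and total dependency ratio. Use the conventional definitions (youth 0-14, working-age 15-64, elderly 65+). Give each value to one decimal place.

Youth dependency ratio: 15.3
Old-age dependency ratio: 32.9
Total dependency ratio: 48.3

0–14: 2080 + 1227 = 3307
15–64: 2049 + 4336 + 3847 + 4861 + 4840 + 1640 = 21573
65+: 2483 + 4625 = 7108
Youth dependency ratio = 3307 / 21573 × 100 = 15.3
Old-age dependency ratio = 7108 / 21573 × 100 = 32.9
Total dependency ratio = (3307 + 7108) / 21573 × 100 = 10415 / 21573 × 100 = 48.3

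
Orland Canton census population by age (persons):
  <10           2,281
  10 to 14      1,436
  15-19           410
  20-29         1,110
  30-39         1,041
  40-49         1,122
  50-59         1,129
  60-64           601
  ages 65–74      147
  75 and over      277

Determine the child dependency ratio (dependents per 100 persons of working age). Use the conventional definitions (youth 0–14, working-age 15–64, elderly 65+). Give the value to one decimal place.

Youth dependency ratio: 68.7

0–14: 2,281 + 1,436 = 3,717
15–64: 410 + 1,110 + 1,041 + 1,122 + 1,129 + 601 = 5,413
65+: 147 + 277 = 424
Youth dependency ratio = 3,717 / 5,413 × 100 = 68.7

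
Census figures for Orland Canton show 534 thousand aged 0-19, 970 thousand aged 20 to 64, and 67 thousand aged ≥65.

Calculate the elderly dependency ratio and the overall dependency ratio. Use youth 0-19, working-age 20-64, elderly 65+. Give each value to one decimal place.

Old-age dependency ratio = 67 / 970 × 100 = 6.9
Total dependency ratio = (534 + 67) / 970 × 100 = 601 / 970 × 100 = 62.0

Old-age dependency ratio: 6.9
Total dependency ratio: 62.0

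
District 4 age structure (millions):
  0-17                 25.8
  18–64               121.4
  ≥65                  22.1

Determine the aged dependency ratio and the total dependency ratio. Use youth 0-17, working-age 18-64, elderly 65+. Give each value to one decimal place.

Old-age dependency ratio = 22.1 / 121.4 × 100 = 18.2
Total dependency ratio = (25.8 + 22.1) / 121.4 × 100 = 47.9 / 121.4 × 100 = 39.5

Old-age dependency ratio: 18.2
Total dependency ratio: 39.5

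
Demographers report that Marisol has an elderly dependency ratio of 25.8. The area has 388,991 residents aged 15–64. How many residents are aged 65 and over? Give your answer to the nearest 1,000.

Old-age dependency ratio = elderly / working-age × 100
25.8 = E / 388,991 × 100
⇒ 100,000

Aged 65 and over: 100,000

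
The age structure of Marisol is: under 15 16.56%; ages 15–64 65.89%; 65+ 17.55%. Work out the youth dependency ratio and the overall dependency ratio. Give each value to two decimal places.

Youth dependency ratio = 16.56 / 65.89 × 100 = 25.13
Total dependency ratio = (16.56 + 17.55) / 65.89 × 100 = 34.11 / 65.89 × 100 = 51.77

Youth dependency ratio: 25.13
Total dependency ratio: 51.77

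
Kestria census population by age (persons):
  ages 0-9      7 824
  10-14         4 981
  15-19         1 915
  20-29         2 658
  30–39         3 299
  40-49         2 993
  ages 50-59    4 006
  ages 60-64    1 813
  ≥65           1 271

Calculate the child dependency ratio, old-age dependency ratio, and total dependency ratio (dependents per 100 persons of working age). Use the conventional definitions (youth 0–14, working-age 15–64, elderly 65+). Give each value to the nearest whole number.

Youth dependency ratio: 77
Old-age dependency ratio: 8
Total dependency ratio: 84

0–14: 7 824 + 4 981 = 12 805
15–64: 1 915 + 2 658 + 3 299 + 2 993 + 4 006 + 1 813 = 16 684
65+: 1 271
Youth dependency ratio = 12 805 / 16 684 × 100 = 77
Old-age dependency ratio = 1 271 / 16 684 × 100 = 8
Total dependency ratio = (12 805 + 1 271) / 16 684 × 100 = 14 076 / 16 684 × 100 = 84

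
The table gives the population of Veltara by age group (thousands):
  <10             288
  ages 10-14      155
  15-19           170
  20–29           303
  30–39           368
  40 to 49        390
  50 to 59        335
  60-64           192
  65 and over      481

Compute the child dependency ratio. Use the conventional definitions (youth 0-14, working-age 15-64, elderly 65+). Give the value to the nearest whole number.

Youth dependency ratio: 25

0–14: 288 + 155 = 443
15–64: 170 + 303 + 368 + 390 + 335 + 192 = 1,758
65+: 481
Youth dependency ratio = 443 / 1,758 × 100 = 25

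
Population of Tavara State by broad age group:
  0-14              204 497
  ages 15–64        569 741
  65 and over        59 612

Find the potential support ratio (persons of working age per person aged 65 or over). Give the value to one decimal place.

Potential support ratio: 9.6

Potential support ratio = 569 741 / 59 612 = 9.6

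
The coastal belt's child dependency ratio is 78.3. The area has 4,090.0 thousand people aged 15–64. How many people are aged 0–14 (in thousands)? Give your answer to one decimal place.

Youth dependency ratio = youth / working-age × 100
78.3 = Y / 4,090.0 × 100
⇒ 3,202.5

Aged 0–14: 3,202.5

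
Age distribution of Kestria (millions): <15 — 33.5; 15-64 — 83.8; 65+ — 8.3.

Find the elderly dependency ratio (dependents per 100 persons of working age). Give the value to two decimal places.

Old-age dependency ratio = 8.3 / 83.8 × 100 = 9.90

Old-age dependency ratio: 9.90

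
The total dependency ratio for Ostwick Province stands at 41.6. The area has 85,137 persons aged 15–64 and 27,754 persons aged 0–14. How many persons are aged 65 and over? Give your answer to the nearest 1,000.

Aged 65 and over: 8,000

Total dependency ratio = (youth + elderly) / working-age × 100
41.6 = (27,754 + E) / 85,137 × 100
⇒ 8,000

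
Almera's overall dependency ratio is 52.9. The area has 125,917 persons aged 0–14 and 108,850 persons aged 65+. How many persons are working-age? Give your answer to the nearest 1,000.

Total dependency ratio = (youth + elderly) / working-age × 100
52.9 = (125,917 + 108,850) / W × 100
⇒ 444,000

Working-age: 444,000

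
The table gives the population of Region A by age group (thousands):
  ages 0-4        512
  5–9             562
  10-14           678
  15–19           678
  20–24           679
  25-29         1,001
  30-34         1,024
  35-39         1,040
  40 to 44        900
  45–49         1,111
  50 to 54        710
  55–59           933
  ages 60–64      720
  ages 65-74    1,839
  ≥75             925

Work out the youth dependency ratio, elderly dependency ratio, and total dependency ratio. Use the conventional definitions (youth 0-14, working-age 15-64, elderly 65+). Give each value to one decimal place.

Youth dependency ratio: 19.9
Old-age dependency ratio: 31.4
Total dependency ratio: 51.3

0–14: 512 + 562 + 678 = 1,752
15–64: 678 + 679 + 1,001 + 1,024 + 1,040 + 900 + 1,111 + 710 + 933 + 720 = 8,796
65+: 1,839 + 925 = 2,764
Youth dependency ratio = 1,752 / 8,796 × 100 = 19.9
Old-age dependency ratio = 2,764 / 8,796 × 100 = 31.4
Total dependency ratio = (1,752 + 2,764) / 8,796 × 100 = 4,516 / 8,796 × 100 = 51.3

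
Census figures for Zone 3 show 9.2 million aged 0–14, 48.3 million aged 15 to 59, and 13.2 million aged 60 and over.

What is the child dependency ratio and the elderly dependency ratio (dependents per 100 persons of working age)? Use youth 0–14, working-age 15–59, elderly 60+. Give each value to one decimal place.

Youth dependency ratio: 19.0
Old-age dependency ratio: 27.3

Youth dependency ratio = 9.2 / 48.3 × 100 = 19.0
Old-age dependency ratio = 13.2 / 48.3 × 100 = 27.3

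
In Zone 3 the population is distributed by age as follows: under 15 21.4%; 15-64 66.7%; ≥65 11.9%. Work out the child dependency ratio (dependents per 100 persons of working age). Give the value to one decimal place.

Youth dependency ratio = 21.4 / 66.7 × 100 = 32.1

Youth dependency ratio: 32.1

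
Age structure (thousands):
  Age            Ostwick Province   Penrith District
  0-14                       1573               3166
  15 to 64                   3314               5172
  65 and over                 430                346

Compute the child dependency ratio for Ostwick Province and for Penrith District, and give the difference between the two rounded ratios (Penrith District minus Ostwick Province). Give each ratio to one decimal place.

Ostwick Province: 1573 / 3314 × 100 = 47.5
Penrith District: 3166 / 5172 × 100 = 61.2

Ostwick Province: 47.5
Penrith District: 61.2
Difference: +13.7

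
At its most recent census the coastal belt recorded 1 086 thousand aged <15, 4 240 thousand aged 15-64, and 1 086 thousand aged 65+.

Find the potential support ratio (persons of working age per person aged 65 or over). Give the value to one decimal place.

Potential support ratio: 3.9

Potential support ratio = 4 240 / 1 086 = 3.9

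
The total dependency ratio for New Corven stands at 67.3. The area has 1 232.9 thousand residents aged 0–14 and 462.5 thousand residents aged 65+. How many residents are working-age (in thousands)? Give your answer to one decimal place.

Working-age: 2 519.2

Total dependency ratio = (youth + elderly) / working-age × 100
67.3 = (1 232.9 + 462.5) / W × 100
⇒ 2 519.2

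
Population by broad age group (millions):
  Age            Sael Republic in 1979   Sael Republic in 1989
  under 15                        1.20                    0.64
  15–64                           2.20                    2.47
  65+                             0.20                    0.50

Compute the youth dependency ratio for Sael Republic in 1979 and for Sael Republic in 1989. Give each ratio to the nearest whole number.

Sael Republic in 1979: 55
Sael Republic in 1989: 26

Sael Republic in 1979: 1.20 / 2.20 × 100 = 55
Sael Republic in 1989: 0.64 / 2.47 × 100 = 26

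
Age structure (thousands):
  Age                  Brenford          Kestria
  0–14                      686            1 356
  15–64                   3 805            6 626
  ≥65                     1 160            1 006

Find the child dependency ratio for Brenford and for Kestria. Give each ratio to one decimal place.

Brenford: 18.0
Kestria: 20.5

Brenford: 686 / 3 805 × 100 = 18.0
Kestria: 1 356 / 6 626 × 100 = 20.5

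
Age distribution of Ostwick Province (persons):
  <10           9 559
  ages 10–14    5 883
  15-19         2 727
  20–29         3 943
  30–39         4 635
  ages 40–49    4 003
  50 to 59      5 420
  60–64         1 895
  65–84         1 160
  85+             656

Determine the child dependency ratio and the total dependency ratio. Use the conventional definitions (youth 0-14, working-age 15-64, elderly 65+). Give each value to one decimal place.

0–14: 9 559 + 5 883 = 15 442
15–64: 2 727 + 3 943 + 4 635 + 4 003 + 5 420 + 1 895 = 22 623
65+: 1 160 + 656 = 1 816
Youth dependency ratio = 15 442 / 22 623 × 100 = 68.3
Total dependency ratio = (15 442 + 1 816) / 22 623 × 100 = 17 258 / 22 623 × 100 = 76.3

Youth dependency ratio: 68.3
Total dependency ratio: 76.3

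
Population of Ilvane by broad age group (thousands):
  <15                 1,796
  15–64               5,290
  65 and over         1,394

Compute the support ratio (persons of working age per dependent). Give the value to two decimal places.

Support ratio: 1.66

Support ratio = 5,290 / (1,796 + 1,394) = 5,290 / 3,190 = 1.66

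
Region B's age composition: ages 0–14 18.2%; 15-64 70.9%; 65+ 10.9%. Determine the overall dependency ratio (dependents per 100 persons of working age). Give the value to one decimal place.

Total dependency ratio: 41.0

Total dependency ratio = (18.2 + 10.9) / 70.9 × 100 = 29.1 / 70.9 × 100 = 41.0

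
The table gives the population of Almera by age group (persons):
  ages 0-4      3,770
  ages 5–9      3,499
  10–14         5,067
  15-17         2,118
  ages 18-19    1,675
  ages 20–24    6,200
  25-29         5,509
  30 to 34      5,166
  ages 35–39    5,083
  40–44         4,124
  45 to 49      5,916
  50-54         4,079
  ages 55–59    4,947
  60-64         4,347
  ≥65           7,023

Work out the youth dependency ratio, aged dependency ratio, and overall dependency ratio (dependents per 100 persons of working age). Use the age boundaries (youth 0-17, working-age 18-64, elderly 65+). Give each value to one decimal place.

Youth dependency ratio: 30.7
Old-age dependency ratio: 14.9
Total dependency ratio: 45.7

0–17: 3,770 + 3,499 + 5,067 + 2,118 = 14,454
18–64: 1,675 + 6,200 + 5,509 + 5,166 + 5,083 + 4,124 + 5,916 + 4,079 + 4,947 + 4,347 = 47,046
65+: 7,023
Youth dependency ratio = 14,454 / 47,046 × 100 = 30.7
Old-age dependency ratio = 7,023 / 47,046 × 100 = 14.9
Total dependency ratio = (14,454 + 7,023) / 47,046 × 100 = 21,477 / 47,046 × 100 = 45.7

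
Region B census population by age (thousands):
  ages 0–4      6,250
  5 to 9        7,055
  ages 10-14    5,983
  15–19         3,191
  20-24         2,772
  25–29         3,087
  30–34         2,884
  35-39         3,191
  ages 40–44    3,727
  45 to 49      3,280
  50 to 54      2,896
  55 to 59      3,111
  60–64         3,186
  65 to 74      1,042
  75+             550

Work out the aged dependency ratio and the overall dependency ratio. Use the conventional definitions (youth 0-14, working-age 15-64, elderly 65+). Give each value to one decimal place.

0–14: 6,250 + 7,055 + 5,983 = 19,288
15–64: 3,191 + 2,772 + 3,087 + 2,884 + 3,191 + 3,727 + 3,280 + 2,896 + 3,111 + 3,186 = 31,325
65+: 1,042 + 550 = 1,592
Old-age dependency ratio = 1,592 / 31,325 × 100 = 5.1
Total dependency ratio = (19,288 + 1,592) / 31,325 × 100 = 20,880 / 31,325 × 100 = 66.7

Old-age dependency ratio: 5.1
Total dependency ratio: 66.7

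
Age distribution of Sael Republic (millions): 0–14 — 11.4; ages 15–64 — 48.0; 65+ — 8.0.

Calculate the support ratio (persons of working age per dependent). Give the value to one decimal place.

Support ratio: 2.5

Support ratio = 48.0 / (11.4 + 8.0) = 48.0 / 19.4 = 2.5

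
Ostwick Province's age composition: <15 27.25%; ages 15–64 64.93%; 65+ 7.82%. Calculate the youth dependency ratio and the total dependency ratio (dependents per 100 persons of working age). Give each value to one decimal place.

Youth dependency ratio = 27.25 / 64.93 × 100 = 42.0
Total dependency ratio = (27.25 + 7.82) / 64.93 × 100 = 35.07 / 64.93 × 100 = 54.0

Youth dependency ratio: 42.0
Total dependency ratio: 54.0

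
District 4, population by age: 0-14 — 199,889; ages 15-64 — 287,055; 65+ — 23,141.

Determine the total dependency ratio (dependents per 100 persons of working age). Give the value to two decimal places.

Total dependency ratio = (199,889 + 23,141) / 287,055 × 100 = 223,030 / 287,055 × 100 = 77.70

Total dependency ratio: 77.70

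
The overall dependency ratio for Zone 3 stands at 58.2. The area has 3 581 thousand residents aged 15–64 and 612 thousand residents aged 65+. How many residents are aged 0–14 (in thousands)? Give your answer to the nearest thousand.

Aged 0–14: 1 472

Total dependency ratio = (youth + elderly) / working-age × 100
58.2 = (Y + 612) / 3 581 × 100
⇒ 1 472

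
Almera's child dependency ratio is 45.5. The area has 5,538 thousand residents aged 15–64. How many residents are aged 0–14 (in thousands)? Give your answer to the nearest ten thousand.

Aged 0–14: 2,520

Youth dependency ratio = youth / working-age × 100
45.5 = Y / 5,538 × 100
⇒ 2,520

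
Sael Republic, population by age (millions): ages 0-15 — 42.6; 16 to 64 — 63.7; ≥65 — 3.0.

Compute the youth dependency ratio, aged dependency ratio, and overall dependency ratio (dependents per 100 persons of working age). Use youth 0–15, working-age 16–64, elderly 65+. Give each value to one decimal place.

Youth dependency ratio = 42.6 / 63.7 × 100 = 66.9
Old-age dependency ratio = 3.0 / 63.7 × 100 = 4.7
Total dependency ratio = (42.6 + 3.0) / 63.7 × 100 = 45.6 / 63.7 × 100 = 71.6

Youth dependency ratio: 66.9
Old-age dependency ratio: 4.7
Total dependency ratio: 71.6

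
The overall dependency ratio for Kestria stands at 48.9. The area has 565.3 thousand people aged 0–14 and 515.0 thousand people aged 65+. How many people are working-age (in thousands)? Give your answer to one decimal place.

Working-age: 2,209.2

Total dependency ratio = (youth + elderly) / working-age × 100
48.9 = (565.3 + 515.0) / W × 100
⇒ 2,209.2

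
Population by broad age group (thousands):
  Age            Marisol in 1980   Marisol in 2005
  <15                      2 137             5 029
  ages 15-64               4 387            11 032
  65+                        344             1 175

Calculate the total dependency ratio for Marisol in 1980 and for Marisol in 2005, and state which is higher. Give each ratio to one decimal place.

Marisol in 1980: (2 137 + 344) / 4 387 × 100 = 2 481 / 4 387 × 100 = 56.6
Marisol in 2005: (5 029 + 1 175) / 11 032 × 100 = 6 204 / 11 032 × 100 = 56.2

Marisol in 1980: 56.6
Marisol in 2005: 56.2
Higher: Marisol in 1980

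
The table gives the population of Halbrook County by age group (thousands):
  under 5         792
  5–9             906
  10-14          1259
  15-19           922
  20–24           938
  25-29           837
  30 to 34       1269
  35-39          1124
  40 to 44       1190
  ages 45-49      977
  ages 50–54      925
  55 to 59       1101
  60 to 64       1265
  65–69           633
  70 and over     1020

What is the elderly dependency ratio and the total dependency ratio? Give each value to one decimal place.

Old-age dependency ratio: 15.7
Total dependency ratio: 43.7

0–14: 792 + 906 + 1259 = 2957
15–64: 922 + 938 + 837 + 1269 + 1124 + 1190 + 977 + 925 + 1101 + 1265 = 10548
65+: 633 + 1020 = 1653
Old-age dependency ratio = 1653 / 10548 × 100 = 15.7
Total dependency ratio = (2957 + 1653) / 10548 × 100 = 4610 / 10548 × 100 = 43.7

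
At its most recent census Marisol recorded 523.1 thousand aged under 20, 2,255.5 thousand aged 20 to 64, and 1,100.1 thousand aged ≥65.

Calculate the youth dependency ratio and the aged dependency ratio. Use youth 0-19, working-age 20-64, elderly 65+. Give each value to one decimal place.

Youth dependency ratio = 523.1 / 2,255.5 × 100 = 23.2
Old-age dependency ratio = 1,100.1 / 2,255.5 × 100 = 48.8

Youth dependency ratio: 23.2
Old-age dependency ratio: 48.8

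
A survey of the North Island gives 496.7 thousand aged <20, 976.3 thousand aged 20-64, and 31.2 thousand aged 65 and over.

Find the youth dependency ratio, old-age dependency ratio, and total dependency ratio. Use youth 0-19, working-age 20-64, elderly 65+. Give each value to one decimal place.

Youth dependency ratio = 496.7 / 976.3 × 100 = 50.9
Old-age dependency ratio = 31.2 / 976.3 × 100 = 3.2
Total dependency ratio = (496.7 + 31.2) / 976.3 × 100 = 527.9 / 976.3 × 100 = 54.1

Youth dependency ratio: 50.9
Old-age dependency ratio: 3.2
Total dependency ratio: 54.1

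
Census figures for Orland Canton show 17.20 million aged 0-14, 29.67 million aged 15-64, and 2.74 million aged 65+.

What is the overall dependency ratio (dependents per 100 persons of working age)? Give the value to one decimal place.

Total dependency ratio = (17.20 + 2.74) / 29.67 × 100 = 19.94 / 29.67 × 100 = 67.2

Total dependency ratio: 67.2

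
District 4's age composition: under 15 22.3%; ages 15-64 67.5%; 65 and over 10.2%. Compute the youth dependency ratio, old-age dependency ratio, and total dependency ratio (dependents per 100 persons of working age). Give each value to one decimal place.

Youth dependency ratio = 22.3 / 67.5 × 100 = 33.0
Old-age dependency ratio = 10.2 / 67.5 × 100 = 15.1
Total dependency ratio = (22.3 + 10.2) / 67.5 × 100 = 32.5 / 67.5 × 100 = 48.1

Youth dependency ratio: 33.0
Old-age dependency ratio: 15.1
Total dependency ratio: 48.1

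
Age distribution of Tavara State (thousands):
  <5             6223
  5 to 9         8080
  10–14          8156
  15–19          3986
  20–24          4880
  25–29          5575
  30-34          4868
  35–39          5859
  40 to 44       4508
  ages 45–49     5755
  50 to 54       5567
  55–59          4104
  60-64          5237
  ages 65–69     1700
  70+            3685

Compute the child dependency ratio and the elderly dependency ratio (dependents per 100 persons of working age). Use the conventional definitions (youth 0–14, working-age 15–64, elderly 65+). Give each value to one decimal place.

0–14: 6223 + 8080 + 8156 = 22459
15–64: 3986 + 4880 + 5575 + 4868 + 5859 + 4508 + 5755 + 5567 + 4104 + 5237 = 50339
65+: 1700 + 3685 = 5385
Youth dependency ratio = 22459 / 50339 × 100 = 44.6
Old-age dependency ratio = 5385 / 50339 × 100 = 10.7

Youth dependency ratio: 44.6
Old-age dependency ratio: 10.7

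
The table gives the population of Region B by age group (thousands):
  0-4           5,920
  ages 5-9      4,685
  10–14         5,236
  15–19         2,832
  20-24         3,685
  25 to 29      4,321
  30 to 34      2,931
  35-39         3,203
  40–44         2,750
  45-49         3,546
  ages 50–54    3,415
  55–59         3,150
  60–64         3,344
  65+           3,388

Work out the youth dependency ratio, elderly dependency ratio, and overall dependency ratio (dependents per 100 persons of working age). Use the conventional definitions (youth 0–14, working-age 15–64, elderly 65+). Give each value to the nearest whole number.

0–14: 5,920 + 4,685 + 5,236 = 15,841
15–64: 2,832 + 3,685 + 4,321 + 2,931 + 3,203 + 2,750 + 3,546 + 3,415 + 3,150 + 3,344 = 33,177
65+: 3,388
Youth dependency ratio = 15,841 / 33,177 × 100 = 48
Old-age dependency ratio = 3,388 / 33,177 × 100 = 10
Total dependency ratio = (15,841 + 3,388) / 33,177 × 100 = 19,229 / 33,177 × 100 = 58

Youth dependency ratio: 48
Old-age dependency ratio: 10
Total dependency ratio: 58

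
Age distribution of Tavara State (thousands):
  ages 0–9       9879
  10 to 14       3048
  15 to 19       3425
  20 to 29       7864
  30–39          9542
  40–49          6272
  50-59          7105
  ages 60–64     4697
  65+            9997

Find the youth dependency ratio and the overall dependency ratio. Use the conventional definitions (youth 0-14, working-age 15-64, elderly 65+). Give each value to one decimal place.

Youth dependency ratio: 33.2
Total dependency ratio: 58.9

0–14: 9879 + 3048 = 12927
15–64: 3425 + 7864 + 9542 + 6272 + 7105 + 4697 = 38905
65+: 9997
Youth dependency ratio = 12927 / 38905 × 100 = 33.2
Total dependency ratio = (12927 + 9997) / 38905 × 100 = 22924 / 38905 × 100 = 58.9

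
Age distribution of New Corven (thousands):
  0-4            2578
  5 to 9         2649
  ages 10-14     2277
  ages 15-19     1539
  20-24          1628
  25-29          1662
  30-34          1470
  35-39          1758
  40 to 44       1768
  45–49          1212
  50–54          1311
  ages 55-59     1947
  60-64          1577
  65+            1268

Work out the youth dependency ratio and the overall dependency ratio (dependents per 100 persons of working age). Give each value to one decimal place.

0–14: 2578 + 2649 + 2277 = 7504
15–64: 1539 + 1628 + 1662 + 1470 + 1758 + 1768 + 1212 + 1311 + 1947 + 1577 = 15872
65+: 1268
Youth dependency ratio = 7504 / 15872 × 100 = 47.3
Total dependency ratio = (7504 + 1268) / 15872 × 100 = 8772 / 15872 × 100 = 55.3

Youth dependency ratio: 47.3
Total dependency ratio: 55.3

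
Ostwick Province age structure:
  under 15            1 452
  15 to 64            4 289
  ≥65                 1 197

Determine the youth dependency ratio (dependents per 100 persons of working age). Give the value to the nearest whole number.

Youth dependency ratio = 1 452 / 4 289 × 100 = 34

Youth dependency ratio: 34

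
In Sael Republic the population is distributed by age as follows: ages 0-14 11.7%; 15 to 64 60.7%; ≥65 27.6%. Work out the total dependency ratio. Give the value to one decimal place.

Total dependency ratio: 64.7

Total dependency ratio = (11.7 + 27.6) / 60.7 × 100 = 39.3 / 60.7 × 100 = 64.7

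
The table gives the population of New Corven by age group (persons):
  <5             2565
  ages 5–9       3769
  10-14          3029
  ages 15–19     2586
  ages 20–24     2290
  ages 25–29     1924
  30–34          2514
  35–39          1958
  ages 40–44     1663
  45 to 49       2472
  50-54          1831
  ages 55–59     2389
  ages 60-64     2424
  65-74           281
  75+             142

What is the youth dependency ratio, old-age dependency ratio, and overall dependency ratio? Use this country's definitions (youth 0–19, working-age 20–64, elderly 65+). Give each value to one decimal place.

Youth dependency ratio: 61.4
Old-age dependency ratio: 2.2
Total dependency ratio: 63.6

0–19: 2565 + 3769 + 3029 + 2586 = 11949
20–64: 2290 + 1924 + 2514 + 1958 + 1663 + 2472 + 1831 + 2389 + 2424 = 19465
65+: 281 + 142 = 423
Youth dependency ratio = 11949 / 19465 × 100 = 61.4
Old-age dependency ratio = 423 / 19465 × 100 = 2.2
Total dependency ratio = (11949 + 423) / 19465 × 100 = 12372 / 19465 × 100 = 63.6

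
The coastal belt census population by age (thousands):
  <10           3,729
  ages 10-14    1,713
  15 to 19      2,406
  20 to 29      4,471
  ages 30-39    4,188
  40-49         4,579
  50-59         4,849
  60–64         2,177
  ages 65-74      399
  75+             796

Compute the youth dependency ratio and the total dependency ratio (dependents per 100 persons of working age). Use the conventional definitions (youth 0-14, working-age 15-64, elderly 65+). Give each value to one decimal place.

0–14: 3,729 + 1,713 = 5,442
15–64: 2,406 + 4,471 + 4,188 + 4,579 + 4,849 + 2,177 = 22,670
65+: 399 + 796 = 1,195
Youth dependency ratio = 5,442 / 22,670 × 100 = 24.0
Total dependency ratio = (5,442 + 1,195) / 22,670 × 100 = 6,637 / 22,670 × 100 = 29.3

Youth dependency ratio: 24.0
Total dependency ratio: 29.3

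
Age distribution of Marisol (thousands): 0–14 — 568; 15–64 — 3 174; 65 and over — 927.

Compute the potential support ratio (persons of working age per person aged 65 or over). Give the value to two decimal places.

Potential support ratio: 3.42

Potential support ratio = 3 174 / 927 = 3.42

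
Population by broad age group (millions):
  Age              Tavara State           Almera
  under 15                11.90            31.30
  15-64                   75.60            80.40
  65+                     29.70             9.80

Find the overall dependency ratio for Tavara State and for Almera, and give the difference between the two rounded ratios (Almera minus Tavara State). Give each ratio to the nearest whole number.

Tavara State: 55
Almera: 51
Difference: -4

Tavara State: (11.90 + 29.70) / 75.60 × 100 = 41.60 / 75.60 × 100 = 55
Almera: (31.30 + 9.80) / 80.40 × 100 = 41.10 / 80.40 × 100 = 51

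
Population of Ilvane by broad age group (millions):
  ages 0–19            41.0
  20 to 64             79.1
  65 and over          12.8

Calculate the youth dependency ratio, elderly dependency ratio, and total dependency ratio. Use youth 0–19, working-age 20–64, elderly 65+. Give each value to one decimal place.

Youth dependency ratio = 41.0 / 79.1 × 100 = 51.8
Old-age dependency ratio = 12.8 / 79.1 × 100 = 16.2
Total dependency ratio = (41.0 + 12.8) / 79.1 × 100 = 53.8 / 79.1 × 100 = 68.0

Youth dependency ratio: 51.8
Old-age dependency ratio: 16.2
Total dependency ratio: 68.0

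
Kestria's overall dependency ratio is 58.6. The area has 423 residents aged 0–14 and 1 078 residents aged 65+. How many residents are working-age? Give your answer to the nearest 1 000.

Total dependency ratio = (youth + elderly) / working-age × 100
58.6 = (423 + 1 078) / W × 100
⇒ 3 000

Working-age: 3 000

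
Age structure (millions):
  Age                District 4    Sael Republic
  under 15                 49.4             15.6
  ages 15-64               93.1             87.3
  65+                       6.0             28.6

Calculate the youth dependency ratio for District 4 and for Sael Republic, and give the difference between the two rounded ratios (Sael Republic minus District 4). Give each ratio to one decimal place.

District 4: 49.4 / 93.1 × 100 = 53.1
Sael Republic: 15.6 / 87.3 × 100 = 17.9

District 4: 53.1
Sael Republic: 17.9
Difference: -35.2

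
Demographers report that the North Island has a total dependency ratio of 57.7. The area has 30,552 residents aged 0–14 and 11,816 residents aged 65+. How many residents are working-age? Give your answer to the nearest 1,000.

Working-age: 73,000

Total dependency ratio = (youth + elderly) / working-age × 100
57.7 = (30,552 + 11,816) / W × 100
⇒ 73,000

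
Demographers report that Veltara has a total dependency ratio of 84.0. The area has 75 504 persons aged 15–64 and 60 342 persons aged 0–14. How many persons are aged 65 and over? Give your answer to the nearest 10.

Total dependency ratio = (youth + elderly) / working-age × 100
84.0 = (60 342 + E) / 75 504 × 100
⇒ 3 080

Aged 65 and over: 3 080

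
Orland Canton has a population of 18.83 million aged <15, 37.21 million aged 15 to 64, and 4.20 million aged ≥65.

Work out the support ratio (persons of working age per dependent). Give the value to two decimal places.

Support ratio = 37.21 / (18.83 + 4.20) = 37.21 / 23.03 = 1.62

Support ratio: 1.62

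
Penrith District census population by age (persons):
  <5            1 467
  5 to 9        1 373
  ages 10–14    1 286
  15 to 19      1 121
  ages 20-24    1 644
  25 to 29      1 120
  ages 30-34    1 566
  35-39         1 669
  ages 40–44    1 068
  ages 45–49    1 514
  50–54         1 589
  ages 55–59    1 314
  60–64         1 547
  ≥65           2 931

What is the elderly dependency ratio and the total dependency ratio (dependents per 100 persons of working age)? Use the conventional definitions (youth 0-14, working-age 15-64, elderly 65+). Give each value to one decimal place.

Old-age dependency ratio: 20.7
Total dependency ratio: 49.9

0–14: 1 467 + 1 373 + 1 286 = 4 126
15–64: 1 121 + 1 644 + 1 120 + 1 566 + 1 669 + 1 068 + 1 514 + 1 589 + 1 314 + 1 547 = 14 152
65+: 2 931
Old-age dependency ratio = 2 931 / 14 152 × 100 = 20.7
Total dependency ratio = (4 126 + 2 931) / 14 152 × 100 = 7 057 / 14 152 × 100 = 49.9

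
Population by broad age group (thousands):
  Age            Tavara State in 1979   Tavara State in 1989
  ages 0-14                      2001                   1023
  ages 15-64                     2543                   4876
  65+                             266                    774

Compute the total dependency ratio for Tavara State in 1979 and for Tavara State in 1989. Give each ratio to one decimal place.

Tavara State in 1979: (2001 + 266) / 2543 × 100 = 2267 / 2543 × 100 = 89.1
Tavara State in 1989: (1023 + 774) / 4876 × 100 = 1797 / 4876 × 100 = 36.9

Tavara State in 1979: 89.1
Tavara State in 1989: 36.9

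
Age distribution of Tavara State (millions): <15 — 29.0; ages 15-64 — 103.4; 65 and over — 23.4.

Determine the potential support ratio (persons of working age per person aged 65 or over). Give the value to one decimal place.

Potential support ratio: 4.4

Potential support ratio = 103.4 / 23.4 = 4.4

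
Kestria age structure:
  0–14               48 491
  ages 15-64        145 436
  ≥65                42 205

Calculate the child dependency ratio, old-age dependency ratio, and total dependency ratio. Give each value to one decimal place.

Youth dependency ratio: 33.3
Old-age dependency ratio: 29.0
Total dependency ratio: 62.4

Youth dependency ratio = 48 491 / 145 436 × 100 = 33.3
Old-age dependency ratio = 42 205 / 145 436 × 100 = 29.0
Total dependency ratio = (48 491 + 42 205) / 145 436 × 100 = 90 696 / 145 436 × 100 = 62.4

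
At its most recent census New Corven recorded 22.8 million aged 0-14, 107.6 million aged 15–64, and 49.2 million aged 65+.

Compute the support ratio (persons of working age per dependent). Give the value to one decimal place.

Support ratio: 1.5

Support ratio = 107.6 / (22.8 + 49.2) = 107.6 / 72.0 = 1.5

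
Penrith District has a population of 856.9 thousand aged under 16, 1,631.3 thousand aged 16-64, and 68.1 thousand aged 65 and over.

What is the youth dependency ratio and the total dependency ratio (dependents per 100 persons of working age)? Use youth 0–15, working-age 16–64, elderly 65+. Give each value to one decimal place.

Youth dependency ratio = 856.9 / 1,631.3 × 100 = 52.5
Total dependency ratio = (856.9 + 68.1) / 1,631.3 × 100 = 925.0 / 1,631.3 × 100 = 56.7

Youth dependency ratio: 52.5
Total dependency ratio: 56.7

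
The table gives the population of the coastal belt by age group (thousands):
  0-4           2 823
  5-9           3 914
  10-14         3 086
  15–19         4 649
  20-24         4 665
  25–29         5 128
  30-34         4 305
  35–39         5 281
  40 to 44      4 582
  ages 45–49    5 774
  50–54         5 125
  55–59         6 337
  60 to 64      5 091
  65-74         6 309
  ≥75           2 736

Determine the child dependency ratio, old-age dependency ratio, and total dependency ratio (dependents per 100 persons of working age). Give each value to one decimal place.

0–14: 2 823 + 3 914 + 3 086 = 9 823
15–64: 4 649 + 4 665 + 5 128 + 4 305 + 5 281 + 4 582 + 5 774 + 5 125 + 6 337 + 5 091 = 50 937
65+: 6 309 + 2 736 = 9 045
Youth dependency ratio = 9 823 / 50 937 × 100 = 19.3
Old-age dependency ratio = 9 045 / 50 937 × 100 = 17.8
Total dependency ratio = (9 823 + 9 045) / 50 937 × 100 = 18 868 / 50 937 × 100 = 37.0

Youth dependency ratio: 19.3
Old-age dependency ratio: 17.8
Total dependency ratio: 37.0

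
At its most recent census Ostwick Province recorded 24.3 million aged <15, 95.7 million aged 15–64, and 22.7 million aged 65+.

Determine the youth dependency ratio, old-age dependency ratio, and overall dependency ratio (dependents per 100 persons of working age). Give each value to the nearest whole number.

Youth dependency ratio: 25
Old-age dependency ratio: 24
Total dependency ratio: 49

Youth dependency ratio = 24.3 / 95.7 × 100 = 25
Old-age dependency ratio = 22.7 / 95.7 × 100 = 24
Total dependency ratio = (24.3 + 22.7) / 95.7 × 100 = 47.0 / 95.7 × 100 = 49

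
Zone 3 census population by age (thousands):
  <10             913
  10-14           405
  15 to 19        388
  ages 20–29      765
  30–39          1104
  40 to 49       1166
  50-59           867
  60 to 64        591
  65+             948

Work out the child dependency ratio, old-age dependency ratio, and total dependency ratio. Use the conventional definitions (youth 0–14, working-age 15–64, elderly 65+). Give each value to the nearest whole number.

0–14: 913 + 405 = 1318
15–64: 388 + 765 + 1104 + 1166 + 867 + 591 = 4881
65+: 948
Youth dependency ratio = 1318 / 4881 × 100 = 27
Old-age dependency ratio = 948 / 4881 × 100 = 19
Total dependency ratio = (1318 + 948) / 4881 × 100 = 2266 / 4881 × 100 = 46

Youth dependency ratio: 27
Old-age dependency ratio: 19
Total dependency ratio: 46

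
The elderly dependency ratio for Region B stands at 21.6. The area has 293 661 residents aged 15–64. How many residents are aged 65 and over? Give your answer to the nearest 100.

Aged 65 and over: 63 400

Old-age dependency ratio = elderly / working-age × 100
21.6 = E / 293 661 × 100
⇒ 63 400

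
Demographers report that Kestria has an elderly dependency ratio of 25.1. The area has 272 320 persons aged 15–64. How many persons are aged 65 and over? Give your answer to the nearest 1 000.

Aged 65 and over: 68 000

Old-age dependency ratio = elderly / working-age × 100
25.1 = E / 272 320 × 100
⇒ 68 000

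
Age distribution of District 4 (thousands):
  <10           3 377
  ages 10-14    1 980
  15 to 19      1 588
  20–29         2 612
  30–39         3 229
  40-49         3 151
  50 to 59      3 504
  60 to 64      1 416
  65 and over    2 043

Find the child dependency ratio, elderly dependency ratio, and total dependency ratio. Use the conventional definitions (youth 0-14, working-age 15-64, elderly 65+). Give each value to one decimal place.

0–14: 3 377 + 1 980 = 5 357
15–64: 1 588 + 2 612 + 3 229 + 3 151 + 3 504 + 1 416 = 15 500
65+: 2 043
Youth dependency ratio = 5 357 / 15 500 × 100 = 34.6
Old-age dependency ratio = 2 043 / 15 500 × 100 = 13.2
Total dependency ratio = (5 357 + 2 043) / 15 500 × 100 = 7 400 / 15 500 × 100 = 47.7

Youth dependency ratio: 34.6
Old-age dependency ratio: 13.2
Total dependency ratio: 47.7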